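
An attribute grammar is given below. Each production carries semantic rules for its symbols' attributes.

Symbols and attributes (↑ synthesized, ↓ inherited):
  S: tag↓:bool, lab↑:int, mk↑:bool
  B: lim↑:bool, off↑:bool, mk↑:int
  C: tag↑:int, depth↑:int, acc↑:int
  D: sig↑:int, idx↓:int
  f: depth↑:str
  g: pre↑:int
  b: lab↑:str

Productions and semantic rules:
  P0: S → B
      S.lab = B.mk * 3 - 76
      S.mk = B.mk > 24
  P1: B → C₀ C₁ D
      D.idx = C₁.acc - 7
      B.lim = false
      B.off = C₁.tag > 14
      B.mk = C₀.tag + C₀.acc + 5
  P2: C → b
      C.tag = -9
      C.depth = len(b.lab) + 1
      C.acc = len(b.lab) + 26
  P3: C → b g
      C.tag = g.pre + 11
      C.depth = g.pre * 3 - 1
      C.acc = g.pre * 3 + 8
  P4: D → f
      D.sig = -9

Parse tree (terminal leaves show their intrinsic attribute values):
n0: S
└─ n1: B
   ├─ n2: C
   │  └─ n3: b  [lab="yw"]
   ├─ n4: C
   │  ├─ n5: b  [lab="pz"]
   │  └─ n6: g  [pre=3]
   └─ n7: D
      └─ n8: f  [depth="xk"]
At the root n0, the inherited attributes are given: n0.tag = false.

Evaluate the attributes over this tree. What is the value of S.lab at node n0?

-4

1. n0.tag = false  [given at root]
2. n3.lab = "yw"  [terminal]
3. n2.tag = -9  [-9]
4. n2.depth = 3  [len(b.lab) + 1]
5. n2.acc = 28  [len(b.lab) + 26]
6. n5.lab = "pz"  [terminal]
7. n6.pre = 3  [terminal]
8. n4.tag = 14  [g.pre + 11]
9. n4.depth = 8  [g.pre * 3 - 1]
10. n4.acc = 17  [g.pre * 3 + 8]
11. n7.idx = 10  [C₁.acc - 7]
12. n8.depth = "xk"  [terminal]
13. n7.sig = -9  [-9]
14. n1.lim = false  [false]
15. n1.off = false  [C₁.tag > 14]
16. n1.mk = 24  [C₀.tag + C₀.acc + 5]
17. n0.lab = -4  [B.mk * 3 - 76]
18. n0.mk = false  [B.mk > 24]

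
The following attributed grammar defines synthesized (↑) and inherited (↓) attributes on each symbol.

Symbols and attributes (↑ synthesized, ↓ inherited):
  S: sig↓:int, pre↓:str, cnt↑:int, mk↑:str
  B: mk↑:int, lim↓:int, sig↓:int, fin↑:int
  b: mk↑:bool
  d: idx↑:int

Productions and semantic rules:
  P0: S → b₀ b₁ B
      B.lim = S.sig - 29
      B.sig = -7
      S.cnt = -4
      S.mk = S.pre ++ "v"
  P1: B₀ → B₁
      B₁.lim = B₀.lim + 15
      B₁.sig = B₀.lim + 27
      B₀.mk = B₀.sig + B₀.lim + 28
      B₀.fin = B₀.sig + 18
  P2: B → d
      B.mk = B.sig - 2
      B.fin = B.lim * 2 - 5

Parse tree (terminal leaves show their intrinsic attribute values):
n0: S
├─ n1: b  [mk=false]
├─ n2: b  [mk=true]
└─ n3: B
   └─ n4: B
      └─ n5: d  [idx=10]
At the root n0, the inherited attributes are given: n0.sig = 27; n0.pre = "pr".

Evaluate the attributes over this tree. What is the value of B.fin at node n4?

1. n0.sig = 27  [given at root]
2. n0.pre = "pr"  [given at root]
3. n1.mk = false  [terminal]
4. n2.mk = true  [terminal]
5. n3.lim = -2  [S.sig - 29]
6. n3.sig = -7  [-7]
7. n4.lim = 13  [B₀.lim + 15]
8. n4.sig = 25  [B₀.lim + 27]
9. n5.idx = 10  [terminal]
10. n4.mk = 23  [B.sig - 2]
11. n4.fin = 21  [B.lim * 2 - 5]
12. n3.mk = 19  [B₀.sig + B₀.lim + 28]
13. n3.fin = 11  [B₀.sig + 18]
14. n0.cnt = -4  [-4]
15. n0.mk = "prv"  [S.pre ++ "v"]

21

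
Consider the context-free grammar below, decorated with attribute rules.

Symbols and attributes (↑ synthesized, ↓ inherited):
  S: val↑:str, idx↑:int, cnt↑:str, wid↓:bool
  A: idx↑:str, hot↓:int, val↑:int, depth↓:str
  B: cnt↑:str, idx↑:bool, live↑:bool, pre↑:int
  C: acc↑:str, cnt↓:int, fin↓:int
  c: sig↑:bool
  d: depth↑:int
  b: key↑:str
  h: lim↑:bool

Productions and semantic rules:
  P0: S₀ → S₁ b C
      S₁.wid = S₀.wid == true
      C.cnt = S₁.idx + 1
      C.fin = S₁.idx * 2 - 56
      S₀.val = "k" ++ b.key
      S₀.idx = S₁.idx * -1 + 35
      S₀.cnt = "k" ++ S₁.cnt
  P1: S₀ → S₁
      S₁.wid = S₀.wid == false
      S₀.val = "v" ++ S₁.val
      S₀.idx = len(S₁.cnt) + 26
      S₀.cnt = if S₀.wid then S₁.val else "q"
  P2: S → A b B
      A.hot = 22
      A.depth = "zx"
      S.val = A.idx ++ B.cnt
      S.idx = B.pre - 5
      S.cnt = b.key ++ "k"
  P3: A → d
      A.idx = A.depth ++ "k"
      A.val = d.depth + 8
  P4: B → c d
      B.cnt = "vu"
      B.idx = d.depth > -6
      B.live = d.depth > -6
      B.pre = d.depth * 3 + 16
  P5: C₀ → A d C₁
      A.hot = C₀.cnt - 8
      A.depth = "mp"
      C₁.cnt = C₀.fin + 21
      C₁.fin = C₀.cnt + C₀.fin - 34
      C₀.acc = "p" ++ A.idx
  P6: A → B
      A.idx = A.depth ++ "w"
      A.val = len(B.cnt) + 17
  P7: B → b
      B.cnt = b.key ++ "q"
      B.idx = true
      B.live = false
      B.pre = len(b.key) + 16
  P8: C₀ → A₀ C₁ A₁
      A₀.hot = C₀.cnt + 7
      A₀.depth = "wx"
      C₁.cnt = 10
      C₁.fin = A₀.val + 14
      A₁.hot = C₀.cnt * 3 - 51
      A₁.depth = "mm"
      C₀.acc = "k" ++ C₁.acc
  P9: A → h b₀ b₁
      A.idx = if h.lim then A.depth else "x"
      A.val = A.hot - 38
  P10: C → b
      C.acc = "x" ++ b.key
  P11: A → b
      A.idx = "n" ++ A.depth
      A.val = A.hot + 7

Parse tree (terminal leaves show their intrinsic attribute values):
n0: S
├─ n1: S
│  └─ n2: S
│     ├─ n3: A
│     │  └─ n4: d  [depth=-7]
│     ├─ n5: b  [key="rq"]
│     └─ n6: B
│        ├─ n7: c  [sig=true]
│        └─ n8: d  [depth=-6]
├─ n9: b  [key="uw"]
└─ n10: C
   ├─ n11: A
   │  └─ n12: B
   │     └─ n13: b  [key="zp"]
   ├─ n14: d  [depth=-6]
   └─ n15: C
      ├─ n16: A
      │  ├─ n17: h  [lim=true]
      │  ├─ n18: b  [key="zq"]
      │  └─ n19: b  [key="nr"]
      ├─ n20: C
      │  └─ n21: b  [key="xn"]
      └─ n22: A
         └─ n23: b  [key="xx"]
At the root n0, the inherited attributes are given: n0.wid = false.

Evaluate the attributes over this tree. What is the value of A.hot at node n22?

1. n0.wid = false  [given at root]
2. n1.wid = false  [S₀.wid == true]
3. n2.wid = true  [S₀.wid == false]
4. n3.hot = 22  [22]
5. n3.depth = "zx"  ["zx"]
6. n4.depth = -7  [terminal]
7. n3.idx = "zxk"  [A.depth ++ "k"]
8. n3.val = 1  [d.depth + 8]
9. n5.key = "rq"  [terminal]
10. n7.sig = true  [terminal]
11. n8.depth = -6  [terminal]
12. n6.cnt = "vu"  ["vu"]
13. n6.idx = false  [d.depth > -6]
14. n6.live = false  [d.depth > -6]
15. n6.pre = -2  [d.depth * 3 + 16]
16. n2.val = "zxkvu"  [A.idx ++ B.cnt]
17. n2.idx = -7  [B.pre - 5]
18. n2.cnt = "rqk"  [b.key ++ "k"]
19. n1.val = "vzxkvu"  ["v" ++ S₁.val]
20. n1.idx = 29  [len(S₁.cnt) + 26]
21. n1.cnt = "q"  [if S₀.wid then S₁.val else "q"]
22. n9.key = "uw"  [terminal]
23. n10.cnt = 30  [S₁.idx + 1]
24. n10.fin = 2  [S₁.idx * 2 - 56]
25. n11.hot = 22  [C₀.cnt - 8]
26. n11.depth = "mp"  ["mp"]
27. n13.key = "zp"  [terminal]
28. n12.cnt = "zpq"  [b.key ++ "q"]
29. n12.idx = true  [true]
30. n12.live = false  [false]
31. n12.pre = 18  [len(b.key) + 16]
32. n11.idx = "mpw"  [A.depth ++ "w"]
33. n11.val = 20  [len(B.cnt) + 17]
34. n14.depth = -6  [terminal]
35. n15.cnt = 23  [C₀.fin + 21]
36. n15.fin = -2  [C₀.cnt + C₀.fin - 34]
37. n16.hot = 30  [C₀.cnt + 7]
38. n16.depth = "wx"  ["wx"]
39. n17.lim = true  [terminal]
40. n18.key = "zq"  [terminal]
41. n19.key = "nr"  [terminal]
42. n16.idx = "wx"  [if h.lim then A.depth else "x"]
43. n16.val = -8  [A.hot - 38]
44. n20.cnt = 10  [10]
45. n20.fin = 6  [A₀.val + 14]
46. n21.key = "xn"  [terminal]
47. n20.acc = "xxn"  ["x" ++ b.key]
48. n22.hot = 18  [C₀.cnt * 3 - 51]
49. n22.depth = "mm"  ["mm"]
50. n23.key = "xx"  [terminal]
51. n22.idx = "nmm"  ["n" ++ A.depth]
52. n22.val = 25  [A.hot + 7]
53. n15.acc = "kxxn"  ["k" ++ C₁.acc]
54. n10.acc = "pmpw"  ["p" ++ A.idx]
55. n0.val = "kuw"  ["k" ++ b.key]
56. n0.idx = 6  [S₁.idx * -1 + 35]
57. n0.cnt = "kq"  ["k" ++ S₁.cnt]

18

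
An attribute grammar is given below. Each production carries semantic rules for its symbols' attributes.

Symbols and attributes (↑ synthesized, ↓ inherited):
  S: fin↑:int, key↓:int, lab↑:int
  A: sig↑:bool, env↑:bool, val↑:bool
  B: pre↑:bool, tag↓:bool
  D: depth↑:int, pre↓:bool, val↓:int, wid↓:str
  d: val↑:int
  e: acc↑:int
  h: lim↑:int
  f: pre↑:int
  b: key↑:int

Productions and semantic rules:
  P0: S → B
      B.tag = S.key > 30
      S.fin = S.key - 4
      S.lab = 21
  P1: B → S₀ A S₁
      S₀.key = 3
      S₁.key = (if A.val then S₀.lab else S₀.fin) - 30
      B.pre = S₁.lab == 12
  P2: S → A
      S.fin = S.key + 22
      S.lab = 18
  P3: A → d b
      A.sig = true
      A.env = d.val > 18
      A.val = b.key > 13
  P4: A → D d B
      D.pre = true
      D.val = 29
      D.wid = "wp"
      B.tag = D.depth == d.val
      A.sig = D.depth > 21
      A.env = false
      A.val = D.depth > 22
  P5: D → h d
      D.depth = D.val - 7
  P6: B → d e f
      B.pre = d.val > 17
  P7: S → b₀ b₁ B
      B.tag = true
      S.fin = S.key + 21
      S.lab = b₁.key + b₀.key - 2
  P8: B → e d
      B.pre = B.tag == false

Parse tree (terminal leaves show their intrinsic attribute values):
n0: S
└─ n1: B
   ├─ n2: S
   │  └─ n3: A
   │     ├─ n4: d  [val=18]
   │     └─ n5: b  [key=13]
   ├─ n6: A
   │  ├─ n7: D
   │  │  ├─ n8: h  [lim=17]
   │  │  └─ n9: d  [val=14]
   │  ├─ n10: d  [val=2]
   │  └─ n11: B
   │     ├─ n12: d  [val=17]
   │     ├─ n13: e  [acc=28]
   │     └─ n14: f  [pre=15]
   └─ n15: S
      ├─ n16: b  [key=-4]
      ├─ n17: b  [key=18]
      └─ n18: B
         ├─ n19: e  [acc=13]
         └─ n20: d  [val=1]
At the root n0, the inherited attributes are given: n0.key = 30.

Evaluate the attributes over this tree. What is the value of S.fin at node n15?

1. n0.key = 30  [given at root]
2. n1.tag = false  [S.key > 30]
3. n2.key = 3  [3]
4. n4.val = 18  [terminal]
5. n5.key = 13  [terminal]
6. n3.sig = true  [true]
7. n3.env = false  [d.val > 18]
8. n3.val = false  [b.key > 13]
9. n2.fin = 25  [S.key + 22]
10. n2.lab = 18  [18]
11. n7.pre = true  [true]
12. n7.val = 29  [29]
13. n7.wid = "wp"  ["wp"]
14. n8.lim = 17  [terminal]
15. n9.val = 14  [terminal]
16. n7.depth = 22  [D.val - 7]
17. n10.val = 2  [terminal]
18. n11.tag = false  [D.depth == d.val]
19. n12.val = 17  [terminal]
20. n13.acc = 28  [terminal]
21. n14.pre = 15  [terminal]
22. n11.pre = false  [d.val > 17]
23. n6.sig = true  [D.depth > 21]
24. n6.env = false  [false]
25. n6.val = false  [D.depth > 22]
26. n15.key = -5  [(if A.val then S₀.lab else S₀.fin) - 30]
27. n16.key = -4  [terminal]
28. n17.key = 18  [terminal]
29. n18.tag = true  [true]
30. n19.acc = 13  [terminal]
31. n20.val = 1  [terminal]
32. n18.pre = false  [B.tag == false]
33. n15.fin = 16  [S.key + 21]
34. n15.lab = 12  [b₁.key + b₀.key - 2]
35. n1.pre = true  [S₁.lab == 12]
36. n0.fin = 26  [S.key - 4]
37. n0.lab = 21  [21]

16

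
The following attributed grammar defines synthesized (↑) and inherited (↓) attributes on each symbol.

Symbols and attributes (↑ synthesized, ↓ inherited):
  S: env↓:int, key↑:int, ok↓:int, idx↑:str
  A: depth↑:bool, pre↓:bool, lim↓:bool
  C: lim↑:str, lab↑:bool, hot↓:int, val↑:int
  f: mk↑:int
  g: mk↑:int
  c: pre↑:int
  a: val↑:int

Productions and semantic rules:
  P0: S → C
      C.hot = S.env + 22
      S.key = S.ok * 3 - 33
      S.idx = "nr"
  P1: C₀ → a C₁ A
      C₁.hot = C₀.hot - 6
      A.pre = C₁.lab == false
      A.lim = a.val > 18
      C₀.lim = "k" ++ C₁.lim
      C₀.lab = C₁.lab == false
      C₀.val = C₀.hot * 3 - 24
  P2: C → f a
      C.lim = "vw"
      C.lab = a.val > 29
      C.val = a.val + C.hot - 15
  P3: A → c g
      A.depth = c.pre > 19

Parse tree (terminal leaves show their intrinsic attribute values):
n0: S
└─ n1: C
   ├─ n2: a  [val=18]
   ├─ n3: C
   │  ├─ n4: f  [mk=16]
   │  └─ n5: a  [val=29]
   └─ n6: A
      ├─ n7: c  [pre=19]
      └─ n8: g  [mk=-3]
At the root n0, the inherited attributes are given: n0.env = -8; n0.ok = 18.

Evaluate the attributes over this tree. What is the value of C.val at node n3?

1. n0.env = -8  [given at root]
2. n0.ok = 18  [given at root]
3. n1.hot = 14  [S.env + 22]
4. n2.val = 18  [terminal]
5. n3.hot = 8  [C₀.hot - 6]
6. n4.mk = 16  [terminal]
7. n5.val = 29  [terminal]
8. n3.lim = "vw"  ["vw"]
9. n3.lab = false  [a.val > 29]
10. n3.val = 22  [a.val + C.hot - 15]
11. n6.pre = true  [C₁.lab == false]
12. n6.lim = false  [a.val > 18]
13. n7.pre = 19  [terminal]
14. n8.mk = -3  [terminal]
15. n6.depth = false  [c.pre > 19]
16. n1.lim = "kvw"  ["k" ++ C₁.lim]
17. n1.lab = true  [C₁.lab == false]
18. n1.val = 18  [C₀.hot * 3 - 24]
19. n0.key = 21  [S.ok * 3 - 33]
20. n0.idx = "nr"  ["nr"]

22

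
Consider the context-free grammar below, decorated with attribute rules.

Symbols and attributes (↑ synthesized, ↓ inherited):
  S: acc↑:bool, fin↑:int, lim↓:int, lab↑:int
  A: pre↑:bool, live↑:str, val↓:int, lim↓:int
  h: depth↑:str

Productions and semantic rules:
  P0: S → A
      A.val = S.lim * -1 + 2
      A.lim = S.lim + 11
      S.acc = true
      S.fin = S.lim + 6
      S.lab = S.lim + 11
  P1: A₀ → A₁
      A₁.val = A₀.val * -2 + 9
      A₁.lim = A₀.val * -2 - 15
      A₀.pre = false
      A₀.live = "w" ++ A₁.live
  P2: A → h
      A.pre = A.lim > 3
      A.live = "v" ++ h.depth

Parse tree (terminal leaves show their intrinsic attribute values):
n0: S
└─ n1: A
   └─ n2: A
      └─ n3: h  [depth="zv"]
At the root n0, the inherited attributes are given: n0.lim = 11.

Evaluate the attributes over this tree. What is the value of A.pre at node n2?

1. n0.lim = 11  [given at root]
2. n1.val = -9  [S.lim * -1 + 2]
3. n1.lim = 22  [S.lim + 11]
4. n2.val = 27  [A₀.val * -2 + 9]
5. n2.lim = 3  [A₀.val * -2 - 15]
6. n3.depth = "zv"  [terminal]
7. n2.pre = false  [A.lim > 3]
8. n2.live = "vzv"  ["v" ++ h.depth]
9. n1.pre = false  [false]
10. n1.live = "wvzv"  ["w" ++ A₁.live]
11. n0.acc = true  [true]
12. n0.fin = 17  [S.lim + 6]
13. n0.lab = 22  [S.lim + 11]

false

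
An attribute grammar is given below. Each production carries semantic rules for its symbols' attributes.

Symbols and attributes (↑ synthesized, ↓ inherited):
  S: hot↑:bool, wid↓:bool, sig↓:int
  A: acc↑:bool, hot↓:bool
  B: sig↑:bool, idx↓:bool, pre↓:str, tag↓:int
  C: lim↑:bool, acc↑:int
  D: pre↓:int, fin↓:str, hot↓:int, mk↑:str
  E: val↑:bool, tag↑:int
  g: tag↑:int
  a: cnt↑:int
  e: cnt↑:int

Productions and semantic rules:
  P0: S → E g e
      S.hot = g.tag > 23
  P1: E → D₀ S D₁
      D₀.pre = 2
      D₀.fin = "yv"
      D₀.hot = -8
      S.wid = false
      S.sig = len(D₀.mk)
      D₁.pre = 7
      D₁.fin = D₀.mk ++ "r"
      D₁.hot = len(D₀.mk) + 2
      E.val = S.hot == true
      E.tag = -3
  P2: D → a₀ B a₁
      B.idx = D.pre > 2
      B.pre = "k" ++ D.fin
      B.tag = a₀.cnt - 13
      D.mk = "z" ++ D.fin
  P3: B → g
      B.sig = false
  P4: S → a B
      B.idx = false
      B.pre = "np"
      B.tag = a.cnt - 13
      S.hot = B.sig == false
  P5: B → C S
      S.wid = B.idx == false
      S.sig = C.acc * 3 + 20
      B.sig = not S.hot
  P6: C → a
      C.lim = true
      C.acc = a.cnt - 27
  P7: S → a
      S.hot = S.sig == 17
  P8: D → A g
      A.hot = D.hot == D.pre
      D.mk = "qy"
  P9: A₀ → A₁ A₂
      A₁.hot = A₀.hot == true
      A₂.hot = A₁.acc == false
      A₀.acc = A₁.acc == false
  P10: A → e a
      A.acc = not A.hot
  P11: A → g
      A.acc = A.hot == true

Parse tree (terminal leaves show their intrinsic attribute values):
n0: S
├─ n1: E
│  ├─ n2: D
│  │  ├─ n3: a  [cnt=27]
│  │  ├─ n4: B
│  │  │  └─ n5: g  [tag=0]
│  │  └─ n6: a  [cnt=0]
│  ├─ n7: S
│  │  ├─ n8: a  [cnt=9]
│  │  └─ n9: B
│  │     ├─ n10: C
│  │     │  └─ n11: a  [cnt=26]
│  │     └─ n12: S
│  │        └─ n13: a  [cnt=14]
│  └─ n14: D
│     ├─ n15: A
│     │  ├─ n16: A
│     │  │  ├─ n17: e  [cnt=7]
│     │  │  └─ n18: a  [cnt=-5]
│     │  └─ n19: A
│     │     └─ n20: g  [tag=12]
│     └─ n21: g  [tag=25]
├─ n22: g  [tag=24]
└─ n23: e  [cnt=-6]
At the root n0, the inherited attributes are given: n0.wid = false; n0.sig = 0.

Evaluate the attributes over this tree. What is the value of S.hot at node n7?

1. n0.wid = false  [given at root]
2. n0.sig = 0  [given at root]
3. n2.pre = 2  [2]
4. n2.fin = "yv"  ["yv"]
5. n2.hot = -8  [-8]
6. n3.cnt = 27  [terminal]
7. n4.idx = false  [D.pre > 2]
8. n4.pre = "kyv"  ["k" ++ D.fin]
9. n4.tag = 14  [a₀.cnt - 13]
10. n5.tag = 0  [terminal]
11. n4.sig = false  [false]
12. n6.cnt = 0  [terminal]
13. n2.mk = "zyv"  ["z" ++ D.fin]
14. n7.wid = false  [false]
15. n7.sig = 3  [len(D₀.mk)]
16. n8.cnt = 9  [terminal]
17. n9.idx = false  [false]
18. n9.pre = "np"  ["np"]
19. n9.tag = -4  [a.cnt - 13]
20. n11.cnt = 26  [terminal]
21. n10.lim = true  [true]
22. n10.acc = -1  [a.cnt - 27]
23. n12.wid = true  [B.idx == false]
24. n12.sig = 17  [C.acc * 3 + 20]
25. n13.cnt = 14  [terminal]
26. n12.hot = true  [S.sig == 17]
27. n9.sig = false  [not S.hot]
28. n7.hot = true  [B.sig == false]
29. n14.pre = 7  [7]
30. n14.fin = "zyvr"  [D₀.mk ++ "r"]
31. n14.hot = 5  [len(D₀.mk) + 2]
32. n15.hot = false  [D.hot == D.pre]
33. n16.hot = false  [A₀.hot == true]
34. n17.cnt = 7  [terminal]
35. n18.cnt = -5  [terminal]
36. n16.acc = true  [not A.hot]
37. n19.hot = false  [A₁.acc == false]
38. n20.tag = 12  [terminal]
39. n19.acc = false  [A.hot == true]
40. n15.acc = false  [A₁.acc == false]
41. n21.tag = 25  [terminal]
42. n14.mk = "qy"  ["qy"]
43. n1.val = true  [S.hot == true]
44. n1.tag = -3  [-3]
45. n22.tag = 24  [terminal]
46. n23.cnt = -6  [terminal]
47. n0.hot = true  [g.tag > 23]

true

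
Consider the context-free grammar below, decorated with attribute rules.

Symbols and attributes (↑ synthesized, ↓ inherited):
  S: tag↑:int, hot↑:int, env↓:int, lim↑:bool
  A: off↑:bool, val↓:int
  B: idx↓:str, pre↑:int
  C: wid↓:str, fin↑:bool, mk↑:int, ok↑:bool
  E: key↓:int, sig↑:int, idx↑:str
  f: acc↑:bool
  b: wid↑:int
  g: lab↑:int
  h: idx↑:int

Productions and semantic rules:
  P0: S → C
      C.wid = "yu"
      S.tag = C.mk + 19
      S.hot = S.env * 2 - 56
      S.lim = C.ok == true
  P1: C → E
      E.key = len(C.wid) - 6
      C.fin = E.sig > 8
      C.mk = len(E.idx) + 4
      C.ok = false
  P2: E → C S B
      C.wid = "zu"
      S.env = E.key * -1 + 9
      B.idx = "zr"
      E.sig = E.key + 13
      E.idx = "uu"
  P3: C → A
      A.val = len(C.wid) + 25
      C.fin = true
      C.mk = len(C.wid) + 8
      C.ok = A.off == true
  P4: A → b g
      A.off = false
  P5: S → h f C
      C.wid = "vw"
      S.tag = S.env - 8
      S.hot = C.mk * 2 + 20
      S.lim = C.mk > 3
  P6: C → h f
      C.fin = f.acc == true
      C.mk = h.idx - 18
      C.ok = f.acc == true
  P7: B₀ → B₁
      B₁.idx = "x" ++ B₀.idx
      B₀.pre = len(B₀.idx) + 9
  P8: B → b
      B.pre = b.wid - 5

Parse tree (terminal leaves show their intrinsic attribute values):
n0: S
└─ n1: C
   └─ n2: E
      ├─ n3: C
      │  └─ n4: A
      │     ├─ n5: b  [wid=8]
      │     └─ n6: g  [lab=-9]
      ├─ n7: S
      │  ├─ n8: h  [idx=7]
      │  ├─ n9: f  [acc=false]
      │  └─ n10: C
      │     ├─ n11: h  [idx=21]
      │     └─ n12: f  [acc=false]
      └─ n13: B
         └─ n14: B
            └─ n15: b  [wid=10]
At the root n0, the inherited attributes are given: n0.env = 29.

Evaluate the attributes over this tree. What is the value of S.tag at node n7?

5

1. n0.env = 29  [given at root]
2. n1.wid = "yu"  ["yu"]
3. n2.key = -4  [len(C.wid) - 6]
4. n3.wid = "zu"  ["zu"]
5. n4.val = 27  [len(C.wid) + 25]
6. n5.wid = 8  [terminal]
7. n6.lab = -9  [terminal]
8. n4.off = false  [false]
9. n3.fin = true  [true]
10. n3.mk = 10  [len(C.wid) + 8]
11. n3.ok = false  [A.off == true]
12. n7.env = 13  [E.key * -1 + 9]
13. n8.idx = 7  [terminal]
14. n9.acc = false  [terminal]
15. n10.wid = "vw"  ["vw"]
16. n11.idx = 21  [terminal]
17. n12.acc = false  [terminal]
18. n10.fin = false  [f.acc == true]
19. n10.mk = 3  [h.idx - 18]
20. n10.ok = false  [f.acc == true]
21. n7.tag = 5  [S.env - 8]
22. n7.hot = 26  [C.mk * 2 + 20]
23. n7.lim = false  [C.mk > 3]
24. n13.idx = "zr"  ["zr"]
25. n14.idx = "xzr"  ["x" ++ B₀.idx]
26. n15.wid = 10  [terminal]
27. n14.pre = 5  [b.wid - 5]
28. n13.pre = 11  [len(B₀.idx) + 9]
29. n2.sig = 9  [E.key + 13]
30. n2.idx = "uu"  ["uu"]
31. n1.fin = true  [E.sig > 8]
32. n1.mk = 6  [len(E.idx) + 4]
33. n1.ok = false  [false]
34. n0.tag = 25  [C.mk + 19]
35. n0.hot = 2  [S.env * 2 - 56]
36. n0.lim = false  [C.ok == true]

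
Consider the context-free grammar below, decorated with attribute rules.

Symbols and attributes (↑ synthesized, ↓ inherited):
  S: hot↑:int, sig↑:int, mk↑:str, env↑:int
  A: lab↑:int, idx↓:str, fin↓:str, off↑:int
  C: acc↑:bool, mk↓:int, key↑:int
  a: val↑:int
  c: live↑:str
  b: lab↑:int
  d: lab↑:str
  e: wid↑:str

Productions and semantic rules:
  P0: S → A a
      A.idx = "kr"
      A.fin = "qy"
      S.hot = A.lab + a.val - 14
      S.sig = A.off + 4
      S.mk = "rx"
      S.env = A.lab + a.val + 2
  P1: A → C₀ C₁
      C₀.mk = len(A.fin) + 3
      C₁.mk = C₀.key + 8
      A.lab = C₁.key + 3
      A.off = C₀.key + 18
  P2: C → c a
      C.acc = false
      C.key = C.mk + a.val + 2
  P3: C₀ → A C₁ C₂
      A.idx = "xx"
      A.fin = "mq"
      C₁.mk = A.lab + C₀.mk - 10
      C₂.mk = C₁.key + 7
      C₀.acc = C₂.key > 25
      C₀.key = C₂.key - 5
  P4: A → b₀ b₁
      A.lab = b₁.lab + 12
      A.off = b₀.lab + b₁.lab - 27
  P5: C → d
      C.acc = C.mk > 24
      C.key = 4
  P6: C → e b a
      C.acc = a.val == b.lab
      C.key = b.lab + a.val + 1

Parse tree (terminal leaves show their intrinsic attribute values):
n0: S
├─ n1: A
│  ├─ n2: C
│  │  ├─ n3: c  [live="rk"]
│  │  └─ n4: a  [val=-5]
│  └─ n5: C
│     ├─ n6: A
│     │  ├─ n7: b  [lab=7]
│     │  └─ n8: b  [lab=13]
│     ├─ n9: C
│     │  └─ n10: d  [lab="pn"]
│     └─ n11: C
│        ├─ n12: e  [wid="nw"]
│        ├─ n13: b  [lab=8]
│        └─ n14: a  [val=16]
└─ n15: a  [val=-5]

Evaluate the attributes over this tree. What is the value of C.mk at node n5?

1. n1.idx = "kr"  ["kr"]
2. n1.fin = "qy"  ["qy"]
3. n2.mk = 5  [len(A.fin) + 3]
4. n3.live = "rk"  [terminal]
5. n4.val = -5  [terminal]
6. n2.acc = false  [false]
7. n2.key = 2  [C.mk + a.val + 2]
8. n5.mk = 10  [C₀.key + 8]
9. n6.idx = "xx"  ["xx"]
10. n6.fin = "mq"  ["mq"]
11. n7.lab = 7  [terminal]
12. n8.lab = 13  [terminal]
13. n6.lab = 25  [b₁.lab + 12]
14. n6.off = -7  [b₀.lab + b₁.lab - 27]
15. n9.mk = 25  [A.lab + C₀.mk - 10]
16. n10.lab = "pn"  [terminal]
17. n9.acc = true  [C.mk > 24]
18. n9.key = 4  [4]
19. n11.mk = 11  [C₁.key + 7]
20. n12.wid = "nw"  [terminal]
21. n13.lab = 8  [terminal]
22. n14.val = 16  [terminal]
23. n11.acc = false  [a.val == b.lab]
24. n11.key = 25  [b.lab + a.val + 1]
25. n5.acc = false  [C₂.key > 25]
26. n5.key = 20  [C₂.key - 5]
27. n1.lab = 23  [C₁.key + 3]
28. n1.off = 20  [C₀.key + 18]
29. n15.val = -5  [terminal]
30. n0.hot = 4  [A.lab + a.val - 14]
31. n0.sig = 24  [A.off + 4]
32. n0.mk = "rx"  ["rx"]
33. n0.env = 20  [A.lab + a.val + 2]

10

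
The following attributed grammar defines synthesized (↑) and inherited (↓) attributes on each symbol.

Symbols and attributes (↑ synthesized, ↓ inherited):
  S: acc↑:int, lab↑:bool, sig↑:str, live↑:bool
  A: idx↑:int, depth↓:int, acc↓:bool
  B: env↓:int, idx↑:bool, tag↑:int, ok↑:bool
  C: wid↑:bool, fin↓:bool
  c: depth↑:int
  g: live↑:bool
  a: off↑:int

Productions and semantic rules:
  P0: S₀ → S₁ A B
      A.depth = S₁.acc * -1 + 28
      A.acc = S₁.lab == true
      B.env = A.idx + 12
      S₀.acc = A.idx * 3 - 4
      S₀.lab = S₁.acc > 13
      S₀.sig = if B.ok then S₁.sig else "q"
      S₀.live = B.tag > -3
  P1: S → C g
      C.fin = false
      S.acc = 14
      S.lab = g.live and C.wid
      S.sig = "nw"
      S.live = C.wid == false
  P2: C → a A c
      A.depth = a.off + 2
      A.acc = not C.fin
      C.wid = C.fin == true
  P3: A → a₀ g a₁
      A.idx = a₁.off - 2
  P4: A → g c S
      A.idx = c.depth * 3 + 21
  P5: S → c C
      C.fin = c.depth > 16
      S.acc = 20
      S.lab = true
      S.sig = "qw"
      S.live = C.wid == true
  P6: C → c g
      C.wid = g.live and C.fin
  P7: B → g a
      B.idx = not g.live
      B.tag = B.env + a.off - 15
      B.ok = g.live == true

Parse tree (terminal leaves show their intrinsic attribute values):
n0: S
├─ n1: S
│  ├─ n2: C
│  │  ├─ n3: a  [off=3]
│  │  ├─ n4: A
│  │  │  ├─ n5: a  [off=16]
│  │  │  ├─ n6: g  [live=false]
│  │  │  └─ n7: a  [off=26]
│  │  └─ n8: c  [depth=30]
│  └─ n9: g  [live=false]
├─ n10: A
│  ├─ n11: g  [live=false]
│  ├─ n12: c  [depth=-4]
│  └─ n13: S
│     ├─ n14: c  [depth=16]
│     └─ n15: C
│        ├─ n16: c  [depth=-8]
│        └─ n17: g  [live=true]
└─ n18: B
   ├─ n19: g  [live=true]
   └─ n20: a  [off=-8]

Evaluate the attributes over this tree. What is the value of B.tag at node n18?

-2

1. n2.fin = false  [false]
2. n3.off = 3  [terminal]
3. n4.depth = 5  [a.off + 2]
4. n4.acc = true  [not C.fin]
5. n5.off = 16  [terminal]
6. n6.live = false  [terminal]
7. n7.off = 26  [terminal]
8. n4.idx = 24  [a₁.off - 2]
9. n8.depth = 30  [terminal]
10. n2.wid = false  [C.fin == true]
11. n9.live = false  [terminal]
12. n1.acc = 14  [14]
13. n1.lab = false  [g.live and C.wid]
14. n1.sig = "nw"  ["nw"]
15. n1.live = true  [C.wid == false]
16. n10.depth = 14  [S₁.acc * -1 + 28]
17. n10.acc = false  [S₁.lab == true]
18. n11.live = false  [terminal]
19. n12.depth = -4  [terminal]
20. n14.depth = 16  [terminal]
21. n15.fin = false  [c.depth > 16]
22. n16.depth = -8  [terminal]
23. n17.live = true  [terminal]
24. n15.wid = false  [g.live and C.fin]
25. n13.acc = 20  [20]
26. n13.lab = true  [true]
27. n13.sig = "qw"  ["qw"]
28. n13.live = false  [C.wid == true]
29. n10.idx = 9  [c.depth * 3 + 21]
30. n18.env = 21  [A.idx + 12]
31. n19.live = true  [terminal]
32. n20.off = -8  [terminal]
33. n18.idx = false  [not g.live]
34. n18.tag = -2  [B.env + a.off - 15]
35. n18.ok = true  [g.live == true]
36. n0.acc = 23  [A.idx * 3 - 4]
37. n0.lab = true  [S₁.acc > 13]
38. n0.sig = "nw"  [if B.ok then S₁.sig else "q"]
39. n0.live = true  [B.tag > -3]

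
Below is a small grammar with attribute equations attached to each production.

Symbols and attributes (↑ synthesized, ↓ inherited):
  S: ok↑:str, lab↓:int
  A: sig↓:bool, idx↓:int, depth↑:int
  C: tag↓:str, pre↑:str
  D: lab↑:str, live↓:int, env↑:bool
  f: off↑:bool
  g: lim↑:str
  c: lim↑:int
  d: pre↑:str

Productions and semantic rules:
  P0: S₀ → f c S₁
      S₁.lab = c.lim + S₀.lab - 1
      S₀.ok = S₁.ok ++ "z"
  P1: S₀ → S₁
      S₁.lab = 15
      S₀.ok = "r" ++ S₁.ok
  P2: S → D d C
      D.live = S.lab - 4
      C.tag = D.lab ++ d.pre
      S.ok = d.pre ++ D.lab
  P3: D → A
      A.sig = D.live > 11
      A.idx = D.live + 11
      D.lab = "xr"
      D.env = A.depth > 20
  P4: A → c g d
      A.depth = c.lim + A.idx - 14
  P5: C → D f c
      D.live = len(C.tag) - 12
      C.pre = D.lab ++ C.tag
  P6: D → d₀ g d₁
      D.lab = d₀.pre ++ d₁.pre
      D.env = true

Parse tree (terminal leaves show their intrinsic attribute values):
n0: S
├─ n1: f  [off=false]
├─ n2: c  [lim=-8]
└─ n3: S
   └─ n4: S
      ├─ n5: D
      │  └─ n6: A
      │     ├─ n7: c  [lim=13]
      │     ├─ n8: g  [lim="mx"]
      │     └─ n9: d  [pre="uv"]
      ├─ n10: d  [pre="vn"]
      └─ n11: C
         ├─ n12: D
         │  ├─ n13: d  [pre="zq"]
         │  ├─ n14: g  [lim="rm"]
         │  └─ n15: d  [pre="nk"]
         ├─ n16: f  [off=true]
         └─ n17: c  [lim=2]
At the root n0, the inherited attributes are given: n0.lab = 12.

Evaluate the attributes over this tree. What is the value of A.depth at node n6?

21

1. n0.lab = 12  [given at root]
2. n1.off = false  [terminal]
3. n2.lim = -8  [terminal]
4. n3.lab = 3  [c.lim + S₀.lab - 1]
5. n4.lab = 15  [15]
6. n5.live = 11  [S.lab - 4]
7. n6.sig = false  [D.live > 11]
8. n6.idx = 22  [D.live + 11]
9. n7.lim = 13  [terminal]
10. n8.lim = "mx"  [terminal]
11. n9.pre = "uv"  [terminal]
12. n6.depth = 21  [c.lim + A.idx - 14]
13. n5.lab = "xr"  ["xr"]
14. n5.env = true  [A.depth > 20]
15. n10.pre = "vn"  [terminal]
16. n11.tag = "xrvn"  [D.lab ++ d.pre]
17. n12.live = -8  [len(C.tag) - 12]
18. n13.pre = "zq"  [terminal]
19. n14.lim = "rm"  [terminal]
20. n15.pre = "nk"  [terminal]
21. n12.lab = "zqnk"  [d₀.pre ++ d₁.pre]
22. n12.env = true  [true]
23. n16.off = true  [terminal]
24. n17.lim = 2  [terminal]
25. n11.pre = "zqnkxrvn"  [D.lab ++ C.tag]
26. n4.ok = "vnxr"  [d.pre ++ D.lab]
27. n3.ok = "rvnxr"  ["r" ++ S₁.ok]
28. n0.ok = "rvnxrz"  [S₁.ok ++ "z"]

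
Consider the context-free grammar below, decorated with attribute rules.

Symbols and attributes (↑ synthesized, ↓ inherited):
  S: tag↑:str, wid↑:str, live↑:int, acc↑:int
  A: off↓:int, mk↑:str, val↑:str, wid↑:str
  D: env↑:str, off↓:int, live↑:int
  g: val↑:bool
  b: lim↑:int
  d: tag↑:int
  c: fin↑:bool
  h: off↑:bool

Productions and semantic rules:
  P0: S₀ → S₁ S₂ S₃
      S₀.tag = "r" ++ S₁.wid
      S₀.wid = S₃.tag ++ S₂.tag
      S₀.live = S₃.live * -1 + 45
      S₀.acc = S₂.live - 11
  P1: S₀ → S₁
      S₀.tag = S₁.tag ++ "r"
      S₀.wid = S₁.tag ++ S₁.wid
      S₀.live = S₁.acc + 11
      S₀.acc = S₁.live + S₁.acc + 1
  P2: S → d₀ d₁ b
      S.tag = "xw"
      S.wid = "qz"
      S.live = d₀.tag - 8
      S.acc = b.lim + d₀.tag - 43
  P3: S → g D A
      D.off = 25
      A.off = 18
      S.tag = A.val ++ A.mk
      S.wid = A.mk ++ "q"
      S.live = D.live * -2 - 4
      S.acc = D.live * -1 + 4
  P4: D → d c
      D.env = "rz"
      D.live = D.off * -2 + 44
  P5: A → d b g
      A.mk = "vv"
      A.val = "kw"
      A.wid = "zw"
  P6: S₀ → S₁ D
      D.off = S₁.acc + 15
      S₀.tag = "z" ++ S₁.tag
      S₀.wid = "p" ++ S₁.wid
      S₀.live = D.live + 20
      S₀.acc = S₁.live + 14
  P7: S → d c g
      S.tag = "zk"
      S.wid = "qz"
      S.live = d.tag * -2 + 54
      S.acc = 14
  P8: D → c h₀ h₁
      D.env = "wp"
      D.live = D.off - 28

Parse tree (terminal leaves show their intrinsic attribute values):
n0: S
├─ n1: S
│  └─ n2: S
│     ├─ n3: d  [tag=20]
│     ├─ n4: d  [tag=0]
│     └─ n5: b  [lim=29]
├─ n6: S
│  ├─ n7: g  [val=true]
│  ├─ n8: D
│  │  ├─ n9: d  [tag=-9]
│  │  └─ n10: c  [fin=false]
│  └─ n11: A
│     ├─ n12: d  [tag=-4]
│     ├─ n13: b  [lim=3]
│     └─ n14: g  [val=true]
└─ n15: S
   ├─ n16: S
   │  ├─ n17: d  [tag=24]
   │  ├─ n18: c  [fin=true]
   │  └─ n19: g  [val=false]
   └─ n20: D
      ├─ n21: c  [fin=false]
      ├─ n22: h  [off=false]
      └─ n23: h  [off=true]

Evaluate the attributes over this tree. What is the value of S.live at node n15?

21

1. n3.tag = 20  [terminal]
2. n4.tag = 0  [terminal]
3. n5.lim = 29  [terminal]
4. n2.tag = "xw"  ["xw"]
5. n2.wid = "qz"  ["qz"]
6. n2.live = 12  [d₀.tag - 8]
7. n2.acc = 6  [b.lim + d₀.tag - 43]
8. n1.tag = "xwr"  [S₁.tag ++ "r"]
9. n1.wid = "xwqz"  [S₁.tag ++ S₁.wid]
10. n1.live = 17  [S₁.acc + 11]
11. n1.acc = 19  [S₁.live + S₁.acc + 1]
12. n7.val = true  [terminal]
13. n8.off = 25  [25]
14. n9.tag = -9  [terminal]
15. n10.fin = false  [terminal]
16. n8.env = "rz"  ["rz"]
17. n8.live = -6  [D.off * -2 + 44]
18. n11.off = 18  [18]
19. n12.tag = -4  [terminal]
20. n13.lim = 3  [terminal]
21. n14.val = true  [terminal]
22. n11.mk = "vv"  ["vv"]
23. n11.val = "kw"  ["kw"]
24. n11.wid = "zw"  ["zw"]
25. n6.tag = "kwvv"  [A.val ++ A.mk]
26. n6.wid = "vvq"  [A.mk ++ "q"]
27. n6.live = 8  [D.live * -2 - 4]
28. n6.acc = 10  [D.live * -1 + 4]
29. n17.tag = 24  [terminal]
30. n18.fin = true  [terminal]
31. n19.val = false  [terminal]
32. n16.tag = "zk"  ["zk"]
33. n16.wid = "qz"  ["qz"]
34. n16.live = 6  [d.tag * -2 + 54]
35. n16.acc = 14  [14]
36. n20.off = 29  [S₁.acc + 15]
37. n21.fin = false  [terminal]
38. n22.off = false  [terminal]
39. n23.off = true  [terminal]
40. n20.env = "wp"  ["wp"]
41. n20.live = 1  [D.off - 28]
42. n15.tag = "zzk"  ["z" ++ S₁.tag]
43. n15.wid = "pqz"  ["p" ++ S₁.wid]
44. n15.live = 21  [D.live + 20]
45. n15.acc = 20  [S₁.live + 14]
46. n0.tag = "rxwqz"  ["r" ++ S₁.wid]
47. n0.wid = "zzkkwvv"  [S₃.tag ++ S₂.tag]
48. n0.live = 24  [S₃.live * -1 + 45]
49. n0.acc = -3  [S₂.live - 11]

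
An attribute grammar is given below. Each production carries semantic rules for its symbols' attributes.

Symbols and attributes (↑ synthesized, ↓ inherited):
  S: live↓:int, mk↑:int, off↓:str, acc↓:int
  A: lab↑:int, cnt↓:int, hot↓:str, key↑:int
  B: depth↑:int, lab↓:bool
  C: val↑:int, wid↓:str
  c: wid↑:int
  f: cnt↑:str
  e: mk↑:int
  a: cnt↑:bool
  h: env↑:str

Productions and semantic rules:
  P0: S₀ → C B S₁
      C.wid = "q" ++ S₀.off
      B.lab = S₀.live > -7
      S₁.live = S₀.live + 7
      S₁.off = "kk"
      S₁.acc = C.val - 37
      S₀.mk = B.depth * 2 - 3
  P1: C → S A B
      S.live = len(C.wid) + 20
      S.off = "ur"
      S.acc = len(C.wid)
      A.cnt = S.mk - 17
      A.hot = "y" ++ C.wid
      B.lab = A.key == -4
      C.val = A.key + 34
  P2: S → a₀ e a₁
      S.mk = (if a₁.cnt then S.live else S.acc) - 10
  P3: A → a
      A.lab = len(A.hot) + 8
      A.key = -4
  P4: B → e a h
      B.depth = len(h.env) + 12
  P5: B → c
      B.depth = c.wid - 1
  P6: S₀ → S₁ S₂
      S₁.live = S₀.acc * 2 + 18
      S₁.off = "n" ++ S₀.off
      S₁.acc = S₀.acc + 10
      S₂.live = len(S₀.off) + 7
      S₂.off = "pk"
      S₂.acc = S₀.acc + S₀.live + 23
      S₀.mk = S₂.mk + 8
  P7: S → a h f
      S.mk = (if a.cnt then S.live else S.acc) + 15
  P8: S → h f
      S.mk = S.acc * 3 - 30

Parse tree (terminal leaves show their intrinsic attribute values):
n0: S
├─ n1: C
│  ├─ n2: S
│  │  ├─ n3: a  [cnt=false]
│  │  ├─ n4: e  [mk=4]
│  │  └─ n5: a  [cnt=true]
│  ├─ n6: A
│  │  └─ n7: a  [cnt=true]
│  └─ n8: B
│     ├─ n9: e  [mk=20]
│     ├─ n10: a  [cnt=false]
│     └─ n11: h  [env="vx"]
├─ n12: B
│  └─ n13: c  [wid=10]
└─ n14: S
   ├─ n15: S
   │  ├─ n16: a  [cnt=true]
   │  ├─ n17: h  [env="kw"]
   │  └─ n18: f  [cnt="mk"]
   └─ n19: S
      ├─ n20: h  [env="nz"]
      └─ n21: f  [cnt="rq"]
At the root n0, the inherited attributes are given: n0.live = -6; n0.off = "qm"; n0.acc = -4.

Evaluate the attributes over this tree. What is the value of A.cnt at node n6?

1. n0.live = -6  [given at root]
2. n0.off = "qm"  [given at root]
3. n0.acc = -4  [given at root]
4. n1.wid = "qqm"  ["q" ++ S₀.off]
5. n2.live = 23  [len(C.wid) + 20]
6. n2.off = "ur"  ["ur"]
7. n2.acc = 3  [len(C.wid)]
8. n3.cnt = false  [terminal]
9. n4.mk = 4  [terminal]
10. n5.cnt = true  [terminal]
11. n2.mk = 13  [(if a₁.cnt then S.live else S.acc) - 10]
12. n6.cnt = -4  [S.mk - 17]
13. n6.hot = "yqqm"  ["y" ++ C.wid]
14. n7.cnt = true  [terminal]
15. n6.lab = 12  [len(A.hot) + 8]
16. n6.key = -4  [-4]
17. n8.lab = true  [A.key == -4]
18. n9.mk = 20  [terminal]
19. n10.cnt = false  [terminal]
20. n11.env = "vx"  [terminal]
21. n8.depth = 14  [len(h.env) + 12]
22. n1.val = 30  [A.key + 34]
23. n12.lab = true  [S₀.live > -7]
24. n13.wid = 10  [terminal]
25. n12.depth = 9  [c.wid - 1]
26. n14.live = 1  [S₀.live + 7]
27. n14.off = "kk"  ["kk"]
28. n14.acc = -7  [C.val - 37]
29. n15.live = 4  [S₀.acc * 2 + 18]
30. n15.off = "nkk"  ["n" ++ S₀.off]
31. n15.acc = 3  [S₀.acc + 10]
32. n16.cnt = true  [terminal]
33. n17.env = "kw"  [terminal]
34. n18.cnt = "mk"  [terminal]
35. n15.mk = 19  [(if a.cnt then S.live else S.acc) + 15]
36. n19.live = 9  [len(S₀.off) + 7]
37. n19.off = "pk"  ["pk"]
38. n19.acc = 17  [S₀.acc + S₀.live + 23]
39. n20.env = "nz"  [terminal]
40. n21.cnt = "rq"  [terminal]
41. n19.mk = 21  [S.acc * 3 - 30]
42. n14.mk = 29  [S₂.mk + 8]
43. n0.mk = 15  [B.depth * 2 - 3]

-4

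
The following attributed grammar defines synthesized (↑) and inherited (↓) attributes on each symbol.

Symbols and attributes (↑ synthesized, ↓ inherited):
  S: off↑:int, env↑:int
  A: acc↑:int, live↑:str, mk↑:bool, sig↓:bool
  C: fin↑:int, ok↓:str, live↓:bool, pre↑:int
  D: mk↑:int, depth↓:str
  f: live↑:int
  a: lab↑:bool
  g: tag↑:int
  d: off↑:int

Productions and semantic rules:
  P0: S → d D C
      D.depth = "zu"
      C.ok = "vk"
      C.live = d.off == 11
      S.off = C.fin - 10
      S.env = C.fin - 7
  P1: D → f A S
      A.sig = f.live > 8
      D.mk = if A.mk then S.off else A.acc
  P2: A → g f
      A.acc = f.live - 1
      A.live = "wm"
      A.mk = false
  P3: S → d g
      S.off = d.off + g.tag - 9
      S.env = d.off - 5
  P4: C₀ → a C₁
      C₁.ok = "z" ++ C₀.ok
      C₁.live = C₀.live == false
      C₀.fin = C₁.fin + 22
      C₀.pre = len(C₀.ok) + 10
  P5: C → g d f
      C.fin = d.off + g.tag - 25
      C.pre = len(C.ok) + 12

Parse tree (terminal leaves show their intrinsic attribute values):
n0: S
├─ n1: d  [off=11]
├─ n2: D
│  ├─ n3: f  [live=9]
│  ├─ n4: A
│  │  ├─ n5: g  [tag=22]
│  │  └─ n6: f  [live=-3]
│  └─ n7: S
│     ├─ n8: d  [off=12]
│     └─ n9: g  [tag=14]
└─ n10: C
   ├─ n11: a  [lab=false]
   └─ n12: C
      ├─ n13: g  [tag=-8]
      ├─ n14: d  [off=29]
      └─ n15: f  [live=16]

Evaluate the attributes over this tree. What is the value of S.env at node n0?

11

1. n1.off = 11  [terminal]
2. n2.depth = "zu"  ["zu"]
3. n3.live = 9  [terminal]
4. n4.sig = true  [f.live > 8]
5. n5.tag = 22  [terminal]
6. n6.live = -3  [terminal]
7. n4.acc = -4  [f.live - 1]
8. n4.live = "wm"  ["wm"]
9. n4.mk = false  [false]
10. n8.off = 12  [terminal]
11. n9.tag = 14  [terminal]
12. n7.off = 17  [d.off + g.tag - 9]
13. n7.env = 7  [d.off - 5]
14. n2.mk = -4  [if A.mk then S.off else A.acc]
15. n10.ok = "vk"  ["vk"]
16. n10.live = true  [d.off == 11]
17. n11.lab = false  [terminal]
18. n12.ok = "zvk"  ["z" ++ C₀.ok]
19. n12.live = false  [C₀.live == false]
20. n13.tag = -8  [terminal]
21. n14.off = 29  [terminal]
22. n15.live = 16  [terminal]
23. n12.fin = -4  [d.off + g.tag - 25]
24. n12.pre = 15  [len(C.ok) + 12]
25. n10.fin = 18  [C₁.fin + 22]
26. n10.pre = 12  [len(C₀.ok) + 10]
27. n0.off = 8  [C.fin - 10]
28. n0.env = 11  [C.fin - 7]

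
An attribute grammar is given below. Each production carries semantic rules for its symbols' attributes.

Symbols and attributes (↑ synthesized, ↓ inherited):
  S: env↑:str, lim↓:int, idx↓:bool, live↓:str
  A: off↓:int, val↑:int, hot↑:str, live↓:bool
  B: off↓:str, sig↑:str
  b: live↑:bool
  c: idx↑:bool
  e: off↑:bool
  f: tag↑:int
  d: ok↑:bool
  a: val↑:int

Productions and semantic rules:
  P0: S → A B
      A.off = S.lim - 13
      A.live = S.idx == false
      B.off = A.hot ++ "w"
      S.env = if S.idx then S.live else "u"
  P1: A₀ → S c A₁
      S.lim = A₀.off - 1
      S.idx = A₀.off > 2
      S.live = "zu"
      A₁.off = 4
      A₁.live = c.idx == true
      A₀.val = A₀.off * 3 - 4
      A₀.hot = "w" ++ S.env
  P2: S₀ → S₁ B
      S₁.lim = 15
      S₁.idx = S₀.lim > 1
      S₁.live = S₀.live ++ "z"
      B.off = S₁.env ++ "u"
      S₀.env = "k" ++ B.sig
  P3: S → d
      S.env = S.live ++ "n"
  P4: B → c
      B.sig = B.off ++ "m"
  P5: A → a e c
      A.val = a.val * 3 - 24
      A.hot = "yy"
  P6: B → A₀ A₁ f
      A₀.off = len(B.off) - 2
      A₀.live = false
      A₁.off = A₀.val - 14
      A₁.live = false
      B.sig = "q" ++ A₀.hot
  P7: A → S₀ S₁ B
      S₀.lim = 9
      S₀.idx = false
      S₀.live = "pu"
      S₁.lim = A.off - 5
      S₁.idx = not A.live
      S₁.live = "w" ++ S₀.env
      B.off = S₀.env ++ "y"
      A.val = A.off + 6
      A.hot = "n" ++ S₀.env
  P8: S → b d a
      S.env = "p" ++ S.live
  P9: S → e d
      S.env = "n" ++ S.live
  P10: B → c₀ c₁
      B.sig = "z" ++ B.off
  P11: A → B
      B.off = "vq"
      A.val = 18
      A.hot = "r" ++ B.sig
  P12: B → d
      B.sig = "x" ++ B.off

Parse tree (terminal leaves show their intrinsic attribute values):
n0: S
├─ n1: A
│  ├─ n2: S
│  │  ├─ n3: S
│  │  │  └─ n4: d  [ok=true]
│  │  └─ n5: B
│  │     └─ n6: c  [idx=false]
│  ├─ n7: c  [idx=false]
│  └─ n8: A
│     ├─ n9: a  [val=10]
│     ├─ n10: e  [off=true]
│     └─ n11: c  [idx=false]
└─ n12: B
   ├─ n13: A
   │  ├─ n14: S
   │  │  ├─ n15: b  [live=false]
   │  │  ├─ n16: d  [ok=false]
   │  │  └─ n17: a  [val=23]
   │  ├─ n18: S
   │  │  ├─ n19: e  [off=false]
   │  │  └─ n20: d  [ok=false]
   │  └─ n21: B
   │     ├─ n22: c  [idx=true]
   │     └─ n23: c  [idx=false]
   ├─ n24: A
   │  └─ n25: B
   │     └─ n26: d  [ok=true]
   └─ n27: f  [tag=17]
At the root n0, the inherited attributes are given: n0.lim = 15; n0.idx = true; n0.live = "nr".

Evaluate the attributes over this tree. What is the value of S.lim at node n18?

1. n0.lim = 15  [given at root]
2. n0.idx = true  [given at root]
3. n0.live = "nr"  [given at root]
4. n1.off = 2  [S.lim - 13]
5. n1.live = false  [S.idx == false]
6. n2.lim = 1  [A₀.off - 1]
7. n2.idx = false  [A₀.off > 2]
8. n2.live = "zu"  ["zu"]
9. n3.lim = 15  [15]
10. n3.idx = false  [S₀.lim > 1]
11. n3.live = "zuz"  [S₀.live ++ "z"]
12. n4.ok = true  [terminal]
13. n3.env = "zuzn"  [S.live ++ "n"]
14. n5.off = "zuznu"  [S₁.env ++ "u"]
15. n6.idx = false  [terminal]
16. n5.sig = "zuznum"  [B.off ++ "m"]
17. n2.env = "kzuznum"  ["k" ++ B.sig]
18. n7.idx = false  [terminal]
19. n8.off = 4  [4]
20. n8.live = false  [c.idx == true]
21. n9.val = 10  [terminal]
22. n10.off = true  [terminal]
23. n11.idx = false  [terminal]
24. n8.val = 6  [a.val * 3 - 24]
25. n8.hot = "yy"  ["yy"]
26. n1.val = 2  [A₀.off * 3 - 4]
27. n1.hot = "wkzuznum"  ["w" ++ S.env]
28. n12.off = "wkzuznumw"  [A.hot ++ "w"]
29. n13.off = 7  [len(B.off) - 2]
30. n13.live = false  [false]
31. n14.lim = 9  [9]
32. n14.idx = false  [false]
33. n14.live = "pu"  ["pu"]
34. n15.live = false  [terminal]
35. n16.ok = false  [terminal]
36. n17.val = 23  [terminal]
37. n14.env = "ppu"  ["p" ++ S.live]
38. n18.lim = 2  [A.off - 5]
39. n18.idx = true  [not A.live]
40. n18.live = "wppu"  ["w" ++ S₀.env]
41. n19.off = false  [terminal]
42. n20.ok = false  [terminal]
43. n18.env = "nwppu"  ["n" ++ S.live]
44. n21.off = "ppuy"  [S₀.env ++ "y"]
45. n22.idx = true  [terminal]
46. n23.idx = false  [terminal]
47. n21.sig = "zppuy"  ["z" ++ B.off]
48. n13.val = 13  [A.off + 6]
49. n13.hot = "nppu"  ["n" ++ S₀.env]
50. n24.off = -1  [A₀.val - 14]
51. n24.live = false  [false]
52. n25.off = "vq"  ["vq"]
53. n26.ok = true  [terminal]
54. n25.sig = "xvq"  ["x" ++ B.off]
55. n24.val = 18  [18]
56. n24.hot = "rxvq"  ["r" ++ B.sig]
57. n27.tag = 17  [terminal]
58. n12.sig = "qnppu"  ["q" ++ A₀.hot]
59. n0.env = "nr"  [if S.idx then S.live else "u"]

2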